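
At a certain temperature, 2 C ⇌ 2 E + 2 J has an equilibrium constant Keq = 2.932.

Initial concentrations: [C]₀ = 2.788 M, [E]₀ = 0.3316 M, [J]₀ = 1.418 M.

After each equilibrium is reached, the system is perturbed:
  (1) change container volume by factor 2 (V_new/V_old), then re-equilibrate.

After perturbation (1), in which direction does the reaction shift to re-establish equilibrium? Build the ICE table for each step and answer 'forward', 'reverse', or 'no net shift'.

Direction: forward

Q₀ = 0.02844 vs Keq = 2.932 ⇒ Q<K, forward
Step 1:
                  C         E         J
  I           2.788    0.3316     1.418
  C         -0.9709    0.9709    0.9709
  E           1.817     1.302     2.389
  solve Keq expr → x = 0.4854; check Q = 2.932
Then change container volume by factor 2 (V_new/V_old).
Step 2:
                  C         E         J
  I          0.9086    0.6512     1.194
  C         -0.2066    0.2066    0.2066
  E          0.7019    0.8579     1.401
  solve Keq expr → x = 0.1033; check Q = 2.932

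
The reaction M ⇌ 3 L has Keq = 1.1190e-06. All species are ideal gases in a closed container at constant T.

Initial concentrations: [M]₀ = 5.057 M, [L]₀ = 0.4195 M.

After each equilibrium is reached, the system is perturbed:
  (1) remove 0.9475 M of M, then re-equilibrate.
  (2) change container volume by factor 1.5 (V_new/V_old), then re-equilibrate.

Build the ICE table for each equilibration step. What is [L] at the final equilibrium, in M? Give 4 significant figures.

Q₀ = 0.0146 vs Keq = 1.1190e-06 ⇒ Q>K, reverse
Step 1:
                  M         L
  Initial     5.057    0.4195
  Change     0.1338   -0.4015
  Equil       5.191   0.01798
  solve Keq expr → x = -0.1338; check Q = 1.1190e-06
Then remove 0.9475 M of M.
Step 2:
                  M         L
  Initial     4.243   0.01798
  Change  3.8915e-04 -0.001167
  Equil       4.244   0.01681
  solve Keq expr → x = -3.8915e-04; check Q = 1.1190e-06
Then change container volume by factor 1.5 (V_new/V_old).
Step 3:
                  M         L
  Initial     2.829   0.01121
  Change  -0.001159  0.003476
  Equil       2.828   0.01468
  solve Keq expr → x = 0.001159; check Q = 1.1190e-06

[L]_eq = 0.01468 M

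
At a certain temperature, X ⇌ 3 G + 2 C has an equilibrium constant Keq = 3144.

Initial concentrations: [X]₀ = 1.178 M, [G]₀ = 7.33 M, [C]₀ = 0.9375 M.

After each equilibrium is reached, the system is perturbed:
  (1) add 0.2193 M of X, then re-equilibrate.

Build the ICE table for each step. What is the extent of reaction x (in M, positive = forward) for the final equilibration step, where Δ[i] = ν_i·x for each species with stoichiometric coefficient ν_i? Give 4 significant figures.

x = 0.0631 M

Q₀ = 293.8 vs Keq = 3144 ⇒ Q<K, forward
Step 1:
                    X           G           C
  I             1.178        7.33      0.9375
  C           -0.4578       1.374      0.9157
  E            0.7202       8.704       1.853
  solve Keq expr → x = 0.4578; check Q = 3144
Then add 0.2193 M of X.
Step 2:
                    X           G           C
  I            0.9395       8.704       1.853
  C           -0.0631      0.1893      0.1262
  E            0.8764       8.893       1.979
  solve Keq expr → x = 0.0631; check Q = 3144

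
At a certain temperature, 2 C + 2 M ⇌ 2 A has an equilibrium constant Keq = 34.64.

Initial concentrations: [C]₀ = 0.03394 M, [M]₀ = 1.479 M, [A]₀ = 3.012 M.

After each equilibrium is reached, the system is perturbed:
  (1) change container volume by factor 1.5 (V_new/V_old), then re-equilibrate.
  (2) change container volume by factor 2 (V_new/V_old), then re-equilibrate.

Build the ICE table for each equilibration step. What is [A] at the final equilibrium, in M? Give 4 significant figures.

Q₀ = 3600 vs Keq = 34.64 ⇒ Q>K, reverse
Step 1:
                  C         M         A
  Initial   0.03394     1.479     3.012
  Change       0.24      0.24     -0.24
  Equil       0.274     1.719     2.772
  solve Keq expr → x = -0.12; check Q = 34.64
Then change container volume by factor 1.5 (V_new/V_old).
Step 2:
                  C         M         A
  Initial    0.1827     1.146     1.848
  Change    0.06686   0.06686  -0.06686
  Equil      0.2495     1.213     1.781
  solve Keq expr → x = -0.03343; check Q = 34.64
Then change container volume by factor 2 (V_new/V_old).
Step 3:
                  C         M         A
  Initial    0.1248    0.6064    0.8906
  Change    0.07732   0.07732  -0.07732
  Equil      0.2021    0.6838    0.8132
  solve Keq expr → x = -0.03866; check Q = 34.64

[A]_eq = 0.8132 M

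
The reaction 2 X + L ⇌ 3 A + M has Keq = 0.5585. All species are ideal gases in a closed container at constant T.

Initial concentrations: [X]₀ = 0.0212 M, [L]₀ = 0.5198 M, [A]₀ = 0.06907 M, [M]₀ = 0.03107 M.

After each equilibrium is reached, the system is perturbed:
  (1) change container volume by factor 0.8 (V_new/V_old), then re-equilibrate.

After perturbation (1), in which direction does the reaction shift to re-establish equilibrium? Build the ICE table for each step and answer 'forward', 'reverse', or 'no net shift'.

Q₀ = 0.04382 vs Keq = 0.5585 ⇒ Q<K, forward
Step 1:
                    X           L           A           M
  I            0.0212      0.5198     0.06907     0.03107
  C          -0.01197   -0.005987     0.01796    0.005987
  E          0.009226      0.5138     0.08703     0.03706
  solve Keq expr → x = 0.005987; check Q = 0.5585
Then change container volume by factor 0.8 (V_new/V_old).
Step 2:
                    X           L           A           M
  I           0.01153      0.6423      0.1088     0.04632
  C          0.001017  5.0834e-04   -0.001525 -5.0834e-04
  E           0.01255      0.6428      0.1073     0.04581
  solve Keq expr → x = -5.0834e-04; check Q = 0.5585

Direction: reverse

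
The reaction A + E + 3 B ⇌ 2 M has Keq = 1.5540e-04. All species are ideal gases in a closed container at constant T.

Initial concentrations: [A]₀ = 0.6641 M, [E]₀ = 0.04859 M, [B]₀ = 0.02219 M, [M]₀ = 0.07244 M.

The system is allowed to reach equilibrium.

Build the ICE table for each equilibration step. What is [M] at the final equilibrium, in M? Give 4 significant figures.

[M]_eq = 1.4338e-04 M

Q₀ = 1.4883e+04 vs Keq = 1.5540e-04 ⇒ Q>K, reverse
Step 1:
                   A          E          B          M
  init        0.6641    0.04859    0.02219    0.07244
  Δ          0.03615    0.03615     0.1084    -0.0723
  eq          0.7002    0.08474     0.1306 1.4338e-04
  solve Keq expr → x = -0.03615; check Q = 1.5540e-04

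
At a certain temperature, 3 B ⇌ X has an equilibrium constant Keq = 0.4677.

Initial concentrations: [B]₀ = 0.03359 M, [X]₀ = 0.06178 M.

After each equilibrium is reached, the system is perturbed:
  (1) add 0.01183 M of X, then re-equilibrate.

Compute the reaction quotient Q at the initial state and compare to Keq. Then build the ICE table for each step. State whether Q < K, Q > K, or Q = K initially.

Q₀ = 1630 vs Keq = 0.4677 ⇒ Q>K, reverse
Step 1:
                   B          X
  I          0.03359    0.06178
  C            0.173   -0.05766
  E           0.2066   0.004122
  solve Keq expr → x = -0.05766; check Q = 0.4677
Then add 0.01183 M of X.
Step 2:
                   B          X
  I           0.2066    0.01595
  C          0.02942  -0.009806
  E            0.236   0.006146
  solve Keq expr → x = -0.009806; check Q = 0.4677

Q₀ = 1630; Q > K (proceeds reverse)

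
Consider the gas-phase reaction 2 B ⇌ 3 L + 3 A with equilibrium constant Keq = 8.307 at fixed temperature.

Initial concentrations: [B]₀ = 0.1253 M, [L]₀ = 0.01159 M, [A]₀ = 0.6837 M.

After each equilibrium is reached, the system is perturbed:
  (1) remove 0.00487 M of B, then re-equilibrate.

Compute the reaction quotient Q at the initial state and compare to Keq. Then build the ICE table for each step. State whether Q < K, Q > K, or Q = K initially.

Q₀ = 3.1692e-05; Q < K (proceeds forward)

Q₀ = 3.1692e-05 vs Keq = 8.307 ⇒ Q<K, forward
Step 1:
                   B          L          A
  I           0.1253    0.01159     0.6837
  C          -0.1063     0.1594     0.1594
  E            0.019      0.171     0.8431
  solve Keq expr → x = 0.05315; check Q = 8.307
Then remove 0.00487 M of B.
Step 2:
                   B          L          A
  I          0.01413      0.171     0.8431
  C         0.003758  -0.005636  -0.005636
  E          0.01789     0.1654     0.8375
  solve Keq expr → x = -0.001879; check Q = 8.307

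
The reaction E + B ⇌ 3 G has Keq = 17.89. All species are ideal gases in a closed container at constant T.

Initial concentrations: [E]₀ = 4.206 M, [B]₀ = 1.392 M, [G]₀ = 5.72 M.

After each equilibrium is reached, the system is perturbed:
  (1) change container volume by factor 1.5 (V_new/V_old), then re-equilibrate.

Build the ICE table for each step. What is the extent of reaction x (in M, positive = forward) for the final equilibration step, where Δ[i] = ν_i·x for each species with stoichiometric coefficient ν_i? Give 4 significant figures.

x = 0.1045 M

Q₀ = 31.97 vs Keq = 17.89 ⇒ Q>K, reverse
Step 1:
                   E          B          G
  Initial      4.206      1.392       5.72
  Change      0.2257     0.2257     -0.677
  Equil        4.432      1.618      5.043
  solve Keq expr → x = -0.2257; check Q = 17.89
Then change container volume by factor 1.5 (V_new/V_old).
Step 2:
                   E          B          G
  Initial      2.954      1.078      3.362
  Change     -0.1045    -0.1045     0.3136
  Equil         2.85     0.9739      3.676
  solve Keq expr → x = 0.1045; check Q = 17.89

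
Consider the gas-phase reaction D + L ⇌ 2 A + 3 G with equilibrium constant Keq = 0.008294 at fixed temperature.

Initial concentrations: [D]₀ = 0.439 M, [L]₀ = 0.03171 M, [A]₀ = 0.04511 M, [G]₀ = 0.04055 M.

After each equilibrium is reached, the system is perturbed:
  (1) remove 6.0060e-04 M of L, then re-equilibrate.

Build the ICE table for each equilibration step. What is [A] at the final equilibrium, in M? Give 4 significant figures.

[A]_eq = 0.09778 M

Q₀ = 9.7467e-06 vs Keq = 0.008294 ⇒ Q<K, forward
Step 1:
                  D         L         A         G
  init        0.439   0.03171   0.04511   0.04055
  Δ        -0.02672  -0.02672   0.05343   0.08015
  eq         0.4123  0.004994   0.09854    0.1207
  solve Keq expr → x = 0.02672; check Q = 0.008294
Then remove 6.0060e-04 M of L.
Step 2:
                  D         L         A         G
  init       0.4123  0.004393   0.09854    0.1207
  Δ       3.8094e-04 3.8094e-04 -7.6187e-04 -0.001143
  eq         0.4127  0.004774   0.09778    0.1196
  solve Keq expr → x = -3.8094e-04; check Q = 0.008294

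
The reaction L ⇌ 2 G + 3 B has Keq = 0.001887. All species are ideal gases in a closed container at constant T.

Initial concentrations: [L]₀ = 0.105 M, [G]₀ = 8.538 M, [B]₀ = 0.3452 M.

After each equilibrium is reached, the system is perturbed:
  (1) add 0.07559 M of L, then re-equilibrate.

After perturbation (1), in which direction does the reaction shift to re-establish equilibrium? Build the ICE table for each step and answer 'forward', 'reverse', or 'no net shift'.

Direction: forward

Q₀ = 28.56 vs Keq = 0.001887 ⇒ Q>K, reverse
Step 1:
                   L          G          B
  I            0.105      8.538     0.3452
  C           0.1091    -0.2181    -0.3272
  E           0.2141       8.32      0.018
  solve Keq expr → x = -0.1091; check Q = 0.001887
Then add 0.07559 M of L.
Step 2:
                   L          G          B
  I           0.2897       8.32      0.018
  C       -6.3099e-04   0.001262   0.001893
  E            0.289      8.321     0.0199
  solve Keq expr → x = 6.3099e-04; check Q = 0.001887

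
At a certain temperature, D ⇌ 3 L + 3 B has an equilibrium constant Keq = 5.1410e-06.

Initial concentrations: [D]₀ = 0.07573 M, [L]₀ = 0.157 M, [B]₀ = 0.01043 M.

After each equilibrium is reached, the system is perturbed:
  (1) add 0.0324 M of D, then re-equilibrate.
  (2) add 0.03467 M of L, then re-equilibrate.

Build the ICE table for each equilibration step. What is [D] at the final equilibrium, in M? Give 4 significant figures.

Q₀ = 5.7981e-08 vs Keq = 5.1410e-06 ⇒ Q<K, forward
Step 1:
                   D          L          B
  I          0.07573      0.157    0.01043
  C        -0.009162    0.02748    0.02748
  E          0.06657     0.1845    0.03791
  solve Keq expr → x = 0.009162; check Q = 5.1410e-06
Then add 0.0324 M of D.
Step 2:
                   D          L          B
  I          0.09897     0.1845    0.03791
  C        -0.001399   0.004196   0.004196
  E          0.09757     0.1887    0.04211
  solve Keq expr → x = 0.001399; check Q = 5.1410e-06
Then add 0.03467 M of L.
Step 3:
                   D          L          B
  I          0.09757     0.2234    0.04211
  C         0.001809  -0.005427  -0.005427
  E          0.09938     0.2179    0.03668
  solve Keq expr → x = -0.001809; check Q = 5.1410e-06

[D]_eq = 0.09938 M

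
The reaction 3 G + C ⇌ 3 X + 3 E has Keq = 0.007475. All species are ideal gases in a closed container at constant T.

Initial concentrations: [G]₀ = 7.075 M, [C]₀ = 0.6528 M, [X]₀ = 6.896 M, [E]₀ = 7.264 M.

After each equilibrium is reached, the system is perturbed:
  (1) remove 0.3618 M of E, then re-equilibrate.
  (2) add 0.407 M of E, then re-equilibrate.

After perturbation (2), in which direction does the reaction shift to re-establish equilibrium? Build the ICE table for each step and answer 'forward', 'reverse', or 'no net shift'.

Direction: reverse

Q₀ = 543.7 vs Keq = 0.007475 ⇒ Q>K, reverse
Step 1:
                    G           C           X           E
  init          7.075      0.6528       6.896       7.264
  Δ             5.272       1.757      -5.272      -5.272
  eq            12.35        2.41       1.624       1.992
  solve Keq expr → x = -1.757; check Q = 0.007475
Then remove 0.3618 M of E.
Step 2:
                    G           C           X           E
  init          12.35        2.41       1.624       1.631
  Δ           -0.1539    -0.05129      0.1539      0.1539
  eq            12.19       2.359       1.778       1.785
  solve Keq expr → x = 0.05129; check Q = 0.007475
Then add 0.407 M of E.
Step 3:
                    G           C           X           E
  init          12.19       2.359       1.778       2.192
  Δ             0.172     0.05733      -0.172      -0.172
  eq            12.36       2.416       1.606        2.02
  solve Keq expr → x = -0.05733; check Q = 0.007475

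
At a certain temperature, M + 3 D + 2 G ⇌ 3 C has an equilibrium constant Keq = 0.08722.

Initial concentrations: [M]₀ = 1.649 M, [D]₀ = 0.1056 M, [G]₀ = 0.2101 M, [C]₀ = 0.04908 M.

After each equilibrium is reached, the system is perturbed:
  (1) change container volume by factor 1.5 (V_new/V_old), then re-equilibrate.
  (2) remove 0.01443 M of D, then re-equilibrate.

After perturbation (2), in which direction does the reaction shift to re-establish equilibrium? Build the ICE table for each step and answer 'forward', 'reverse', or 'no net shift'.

Direction: reverse

Q₀ = 1.379 vs Keq = 0.08722 ⇒ Q>K, reverse
Step 1:
                   M          D          G          C
  I            1.649     0.1056     0.2101    0.04908
  C         0.007957    0.02387    0.01591   -0.02387
  E            1.657     0.1295      0.226    0.02521
  solve Keq expr → x = -0.007957; check Q = 0.08722
Then change container volume by factor 1.5 (V_new/V_old).
Step 2:
                   M          D          G          C
  I            1.105    0.08631     0.1507    0.01681
  C         0.001602   0.004806   0.003204  -0.004806
  E            1.106    0.09112     0.1539      0.012
  solve Keq expr → x = -0.001602; check Q = 0.08722
Then remove 0.01443 M of D.
Step 3:
                   M          D          G          C
  I            1.106    0.07669     0.1539      0.012
  C       5.4495e-04   0.001635    0.00109  -0.001635
  E            1.107    0.07832      0.155    0.01037
  solve Keq expr → x = -5.4495e-04; check Q = 0.08722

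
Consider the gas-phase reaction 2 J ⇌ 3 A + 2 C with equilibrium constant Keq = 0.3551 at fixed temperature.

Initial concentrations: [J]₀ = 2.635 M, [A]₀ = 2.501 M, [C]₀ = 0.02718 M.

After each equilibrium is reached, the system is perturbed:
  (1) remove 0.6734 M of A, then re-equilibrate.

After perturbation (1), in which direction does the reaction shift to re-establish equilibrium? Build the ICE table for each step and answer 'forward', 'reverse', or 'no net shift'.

Direction: forward

Q₀ = 0.001664 vs Keq = 0.3551 ⇒ Q<K, forward
Step 1:
                  J         A         C
  I           2.635     2.501   0.02718
  C         -0.2605    0.3908    0.2605
  E           2.374     2.892    0.2877
  solve Keq expr → x = 0.1303; check Q = 0.3551
Then remove 0.6734 M of A.
Step 2:
                  J         A         C
  I           2.374     2.218    0.2877
  C        -0.08956    0.1343   0.08956
  E           2.285     2.353    0.3773
  solve Keq expr → x = 0.04478; check Q = 0.3551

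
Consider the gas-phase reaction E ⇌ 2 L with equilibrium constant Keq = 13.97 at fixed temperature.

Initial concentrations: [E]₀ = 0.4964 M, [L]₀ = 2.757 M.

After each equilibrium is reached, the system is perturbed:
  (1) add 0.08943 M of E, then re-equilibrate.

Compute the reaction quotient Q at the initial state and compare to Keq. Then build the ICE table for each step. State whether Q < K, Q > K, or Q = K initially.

Q₀ = 15.31 vs Keq = 13.97 ⇒ Q>K, reverse
Step 1:
                   E          L
  init        0.4964      2.757
  Δ          0.02677   -0.05354
  eq          0.5232      2.703
  solve Keq expr → x = -0.02677; check Q = 13.97
Then add 0.08943 M of E.
Step 2:
                   E          L
  init        0.6126      2.703
  Δ         -0.05001        0.1
  eq          0.5626      2.803
  solve Keq expr → x = 0.05001; check Q = 13.97

Q₀ = 15.31; Q > K (proceeds reverse)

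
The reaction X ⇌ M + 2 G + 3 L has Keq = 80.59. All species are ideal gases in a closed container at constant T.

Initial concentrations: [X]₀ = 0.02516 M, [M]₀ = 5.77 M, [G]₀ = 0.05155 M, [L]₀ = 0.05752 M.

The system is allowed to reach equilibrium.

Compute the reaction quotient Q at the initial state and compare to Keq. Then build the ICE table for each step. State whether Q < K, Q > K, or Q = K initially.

Q₀ = 1.1598e-04; Q < K (proceeds forward)

Q₀ = 1.1598e-04 vs Keq = 80.59 ⇒ Q<K, forward
Step 1:
                  X         M         G         L
  init      0.02516      5.77   0.05155   0.05752
  Δ        -0.02516   0.02516   0.05032   0.07547
  eq      1.7553e-06     5.795    0.1019     0.133
  solve Keq expr → x = 0.02516; check Q = 80.59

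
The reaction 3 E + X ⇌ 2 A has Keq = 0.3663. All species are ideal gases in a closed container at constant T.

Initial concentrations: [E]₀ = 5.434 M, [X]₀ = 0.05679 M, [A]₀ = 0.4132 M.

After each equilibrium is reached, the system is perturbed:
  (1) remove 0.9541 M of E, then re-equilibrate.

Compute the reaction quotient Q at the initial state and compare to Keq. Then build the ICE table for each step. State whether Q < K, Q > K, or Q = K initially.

Q₀ = 0.01874 vs Keq = 0.3663 ⇒ Q<K, forward
Step 1:
                    E           X           A
  Initial       5.434     0.05679      0.4132
  Change      -0.1555    -0.05183      0.1037
  Equil         5.279    0.004959      0.5169
  solve Keq expr → x = 0.05183; check Q = 0.3663
Then remove 0.9541 M of E.
Step 2:
                    E           X           A
  Initial       4.324    0.004959      0.5169
  Change       0.0112    0.003733   -0.007467
  Equil         4.336    0.008692      0.5094
  solve Keq expr → x = -0.003733; check Q = 0.3663

Q₀ = 0.01874; Q < K (proceeds forward)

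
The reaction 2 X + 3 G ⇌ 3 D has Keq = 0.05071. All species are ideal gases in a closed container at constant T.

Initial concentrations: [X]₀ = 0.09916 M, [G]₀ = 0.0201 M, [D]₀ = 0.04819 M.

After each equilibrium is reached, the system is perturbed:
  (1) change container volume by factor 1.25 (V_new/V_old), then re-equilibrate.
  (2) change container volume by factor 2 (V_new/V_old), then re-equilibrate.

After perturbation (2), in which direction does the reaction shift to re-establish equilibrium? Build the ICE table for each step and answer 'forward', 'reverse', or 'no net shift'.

Direction: reverse

Q₀ = 1402 vs Keq = 0.05071 ⇒ Q>K, reverse
Step 1:
                    X           G           D
  I           0.09916      0.0201     0.04819
  C           0.02823     0.04234    -0.04234
  E            0.1274     0.06244    0.005851
  solve Keq expr → x = -0.01411; check Q = 0.05071
Then change container volume by factor 1.25 (V_new/V_old).
Step 2:
                    X           G           D
  I            0.1019     0.04995    0.004681
  C        3.9265e-04  5.8898e-04 -5.8898e-04
  E            0.1023     0.05054    0.004092
  solve Keq expr → x = -1.9633e-04; check Q = 0.05071
Then change container volume by factor 2 (V_new/V_old).
Step 3:
                    X           G           D
  I           0.05115     0.02527    0.002046
  C        4.7503e-04  7.1254e-04 -7.1254e-04
  E           0.05163     0.02598    0.001333
  solve Keq expr → x = -2.3751e-04; check Q = 0.05071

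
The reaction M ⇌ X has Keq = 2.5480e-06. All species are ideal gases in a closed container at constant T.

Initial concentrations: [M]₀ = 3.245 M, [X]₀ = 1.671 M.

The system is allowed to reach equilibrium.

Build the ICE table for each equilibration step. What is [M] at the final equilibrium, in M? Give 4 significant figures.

[M]_eq = 4.916 M

Q₀ = 0.5149 vs Keq = 2.5480e-06 ⇒ Q>K, reverse
Step 1:
                  M         X
  init        3.245     1.671
  Δ           1.671    -1.671
  eq          4.916 1.2526e-05
  solve Keq expr → x = -1.671; check Q = 2.5480e-06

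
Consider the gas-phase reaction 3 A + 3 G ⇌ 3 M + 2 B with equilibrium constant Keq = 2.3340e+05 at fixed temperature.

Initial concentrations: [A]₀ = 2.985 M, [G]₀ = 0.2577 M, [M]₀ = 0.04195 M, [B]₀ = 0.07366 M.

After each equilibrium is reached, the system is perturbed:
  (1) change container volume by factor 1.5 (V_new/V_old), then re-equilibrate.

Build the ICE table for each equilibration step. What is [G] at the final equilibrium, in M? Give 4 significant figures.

[G]_eq = 5.3153e-04 M

Q₀ = 8.8000e-07 vs Keq = 2.3340e+05 ⇒ Q<K, forward
Step 1:
                   A          G          M          B
  I            2.985     0.2577    0.04195    0.07366
  C           -0.257     -0.257      0.257     0.1713
  E            2.728 6.9689e-04      0.299      0.245
  solve Keq expr → x = 0.08567; check Q = 2.3340e+05
Then change container volume by factor 1.5 (V_new/V_old).
Step 2:
                   A          G          M          B
  I            1.819 4.6459e-04     0.1993     0.1633
  C       6.6938e-05 6.6938e-05 -6.6938e-05 -4.4625e-05
  E            1.819 5.3153e-04     0.1992     0.1633
  solve Keq expr → x = -2.2313e-05; check Q = 2.3340e+05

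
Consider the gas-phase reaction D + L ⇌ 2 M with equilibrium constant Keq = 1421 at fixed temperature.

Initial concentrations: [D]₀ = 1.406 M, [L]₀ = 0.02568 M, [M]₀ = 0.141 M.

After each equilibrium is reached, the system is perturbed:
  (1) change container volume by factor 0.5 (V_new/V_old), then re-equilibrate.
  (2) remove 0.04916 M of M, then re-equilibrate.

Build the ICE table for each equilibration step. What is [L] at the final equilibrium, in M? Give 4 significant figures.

[L]_eq = 2.8693e-05 M

Q₀ = 0.5506 vs Keq = 1421 ⇒ Q<K, forward
Step 1:
                  D         L         M
  Initial     1.406   0.02568     0.141
  Change   -0.02566  -0.02566   0.05132
  Equil        1.38 1.8857e-05    0.1923
  solve Keq expr → x = 0.02566; check Q = 1421
Then change container volume by factor 0.5 (V_new/V_old).
Step 2:
                  D         L         M
  Initial     2.761 3.7715e-05    0.3846
  Change          0         0         0
  Equil       2.761 3.7715e-05    0.3846
  solve Keq expr → x = 0; check Q = 1421
Then remove 0.04916 M of M.
Step 3:
                  D         L         M
  Initial     2.761 3.7715e-05    0.3355
  Change  -9.0211e-06 -9.0211e-06 1.8042e-05
  Equil       2.761 2.8693e-05    0.3355
  solve Keq expr → x = 9.0211e-06; check Q = 1421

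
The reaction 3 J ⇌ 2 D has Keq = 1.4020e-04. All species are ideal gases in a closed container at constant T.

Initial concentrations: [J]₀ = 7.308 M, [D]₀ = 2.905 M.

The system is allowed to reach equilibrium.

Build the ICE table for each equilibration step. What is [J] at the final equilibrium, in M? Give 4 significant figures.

[J]_eq = 11.02 M

Q₀ = 0.02162 vs Keq = 1.4020e-04 ⇒ Q>K, reverse
Step 1:
                    J           D
  I             7.308       2.905
  C             3.708      -2.472
  E             11.02      0.4329
  solve Keq expr → x = -1.236; check Q = 1.4020e-04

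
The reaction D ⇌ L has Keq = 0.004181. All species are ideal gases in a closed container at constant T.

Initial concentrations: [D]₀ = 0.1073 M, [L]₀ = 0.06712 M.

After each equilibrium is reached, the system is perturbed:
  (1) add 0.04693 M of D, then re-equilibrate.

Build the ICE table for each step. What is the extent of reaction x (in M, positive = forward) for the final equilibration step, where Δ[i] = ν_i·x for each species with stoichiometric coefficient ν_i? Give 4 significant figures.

Q₀ = 0.6255 vs Keq = 0.004181 ⇒ Q>K, reverse
Step 1:
                  D         L
  init       0.1073   0.06712
  Δ         0.06639  -0.06639
  eq         0.1737 7.2621e-04
  solve Keq expr → x = -0.06639; check Q = 0.004181
Then add 0.04693 M of D.
Step 2:
                  D         L
  init       0.2206 7.2621e-04
  Δ       -1.9540e-04 1.9540e-04
  eq         0.2204 9.2161e-04
  solve Keq expr → x = 1.9540e-04; check Q = 0.004181

x = 1.9540e-04 M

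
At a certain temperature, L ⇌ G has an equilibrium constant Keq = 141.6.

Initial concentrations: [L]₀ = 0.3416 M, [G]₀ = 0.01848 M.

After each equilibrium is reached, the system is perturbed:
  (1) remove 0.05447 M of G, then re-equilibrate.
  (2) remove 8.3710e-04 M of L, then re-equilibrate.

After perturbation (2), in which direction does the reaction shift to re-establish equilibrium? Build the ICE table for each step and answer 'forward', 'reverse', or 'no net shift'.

Direction: reverse

Q₀ = 0.0541 vs Keq = 141.6 ⇒ Q<K, forward
Step 1:
                   L          G
  Initial     0.3416    0.01848
  Change     -0.3391     0.3391
  Equil     0.002525     0.3576
  solve Keq expr → x = 0.3391; check Q = 141.6
Then remove 0.05447 M of G.
Step 2:
                   L          G
  Initial   0.002525     0.3031
  Change  -3.8198e-04 3.8198e-04
  Equil     0.002143     0.3035
  solve Keq expr → x = 3.8198e-04; check Q = 141.6
Then remove 8.3710e-04 M of L.
Step 3:
                   L          G
  Initial   0.001306     0.3035
  Change  8.3123e-04 -8.3123e-04
  Equil     0.002137     0.3026
  solve Keq expr → x = -8.3123e-04; check Q = 141.6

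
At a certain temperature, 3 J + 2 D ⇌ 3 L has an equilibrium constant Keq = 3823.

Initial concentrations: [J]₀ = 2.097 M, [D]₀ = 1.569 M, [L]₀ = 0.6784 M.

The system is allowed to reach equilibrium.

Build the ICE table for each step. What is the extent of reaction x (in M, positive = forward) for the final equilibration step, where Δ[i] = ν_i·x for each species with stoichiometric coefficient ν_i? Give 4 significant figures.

x = 0.5975 M

Q₀ = 0.01375 vs Keq = 3823 ⇒ Q<K, forward
Step 1:
                  J         D         L
  Initial     2.097     1.569    0.6784
  Change     -1.793    -1.195     1.793
  Equil      0.3044     0.374     2.471
  solve Keq expr → x = 0.5975; check Q = 3823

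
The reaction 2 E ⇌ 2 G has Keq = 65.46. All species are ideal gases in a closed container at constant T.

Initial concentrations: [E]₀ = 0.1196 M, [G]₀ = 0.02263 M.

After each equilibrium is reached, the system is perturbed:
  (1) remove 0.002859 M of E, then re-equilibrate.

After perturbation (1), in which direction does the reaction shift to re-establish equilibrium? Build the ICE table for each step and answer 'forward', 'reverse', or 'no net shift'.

Q₀ = 0.0358 vs Keq = 65.46 ⇒ Q<K, forward
Step 1:
                  E         G
  Initial    0.1196   0.02263
  Change     -0.104     0.104
  Equil     0.01565    0.1266
  solve Keq expr → x = 0.05198; check Q = 65.46
Then remove 0.002859 M of E.
Step 2:
                  E         G
  Initial   0.01279    0.1266
  Change   0.002545 -0.002545
  Equil     0.01533     0.124
  solve Keq expr → x = -0.001272; check Q = 65.46

Direction: reverse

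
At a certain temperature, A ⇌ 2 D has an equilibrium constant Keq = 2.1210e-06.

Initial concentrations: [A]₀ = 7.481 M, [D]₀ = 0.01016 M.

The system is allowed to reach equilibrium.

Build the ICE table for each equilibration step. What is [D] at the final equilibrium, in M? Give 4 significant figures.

Q₀ = 1.3798e-05 vs Keq = 2.1210e-06 ⇒ Q>K, reverse
Step 1:
                  A         D
  init        7.481   0.01016
  Δ        0.003088 -0.006176
  eq          7.484  0.003984
  solve Keq expr → x = -0.003088; check Q = 2.1210e-06

[D]_eq = 0.003984 M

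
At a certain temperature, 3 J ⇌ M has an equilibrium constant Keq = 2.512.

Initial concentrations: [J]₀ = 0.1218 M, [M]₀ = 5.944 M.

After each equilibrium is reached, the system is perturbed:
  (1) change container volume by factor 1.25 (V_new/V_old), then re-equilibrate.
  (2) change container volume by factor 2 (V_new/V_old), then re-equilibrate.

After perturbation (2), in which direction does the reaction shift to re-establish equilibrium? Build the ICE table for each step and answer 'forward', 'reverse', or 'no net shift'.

Direction: reverse

Q₀ = 3290 vs Keq = 2.512 ⇒ Q>K, reverse
Step 1:
                  J         M
  Initial    0.1218     5.944
  Change      1.181   -0.3936
  Equil       1.302      5.55
  solve Keq expr → x = -0.3936; check Q = 2.512
Then change container volume by factor 1.25 (V_new/V_old).
Step 2:
                  J         M
  Initial     1.042      4.44
  Change     0.1622  -0.05407
  Equil       1.204     4.386
  solve Keq expr → x = -0.05407; check Q = 2.512
Then change container volume by factor 2 (V_new/V_old).
Step 3:
                  J         M
  Initial    0.6021     2.193
  Change     0.3371   -0.1124
  Equil      0.9392     2.081
  solve Keq expr → x = -0.1124; check Q = 2.512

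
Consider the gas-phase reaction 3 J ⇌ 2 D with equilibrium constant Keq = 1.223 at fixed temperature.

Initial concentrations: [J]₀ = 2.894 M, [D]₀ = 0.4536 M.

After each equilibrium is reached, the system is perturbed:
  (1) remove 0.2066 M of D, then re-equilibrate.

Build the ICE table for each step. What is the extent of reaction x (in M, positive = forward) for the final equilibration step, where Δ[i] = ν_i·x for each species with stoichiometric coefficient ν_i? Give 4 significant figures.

Q₀ = 0.008489 vs Keq = 1.223 ⇒ Q<K, forward
Step 1:
                  J         D
  init        2.894    0.4536
  Δ          -1.642     1.095
  eq          1.252     1.549
  solve Keq expr → x = 0.5475; check Q = 1.223
Then remove 0.2066 M of D.
Step 2:
                  J         D
  init        1.252     1.342
  Δ        -0.08292   0.05528
  eq          1.169     1.397
  solve Keq expr → x = 0.02764; check Q = 1.223

x = 0.02764 M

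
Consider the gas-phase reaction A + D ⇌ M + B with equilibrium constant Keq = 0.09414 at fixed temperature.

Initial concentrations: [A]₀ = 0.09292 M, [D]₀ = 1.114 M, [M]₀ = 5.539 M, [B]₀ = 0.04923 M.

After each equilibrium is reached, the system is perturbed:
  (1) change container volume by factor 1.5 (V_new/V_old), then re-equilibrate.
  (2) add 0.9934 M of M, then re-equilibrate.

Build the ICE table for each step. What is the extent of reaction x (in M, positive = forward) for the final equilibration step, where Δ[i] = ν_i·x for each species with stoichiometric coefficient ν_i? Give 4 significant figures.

Q₀ = 2.634 vs Keq = 0.09414 ⇒ Q>K, reverse
Step 1:
                   A          D          M          B
  Initial    0.09292      1.114      5.539    0.04923
  Change     0.04646    0.04646   -0.04646   -0.04646
  Equil       0.1394       1.16      5.493   0.002772
  solve Keq expr → x = -0.04646; check Q = 0.09414
Then change container volume by factor 1.5 (V_new/V_old).
Step 2:
                   A          D          M          B
  Initial    0.09292     0.7736      3.662   0.001848
  Change           0          0          0          0
  Equil      0.09292     0.7736      3.662   0.001848
  solve Keq expr → x = 0; check Q = 0.09414
Then add 0.9934 M of M.
Step 3:
                   A          D          M          B
  Initial    0.09292     0.7736      4.655   0.001848
  Change  3.8748e-04 3.8748e-04 -3.8748e-04 -3.8748e-04
  Equil      0.09331      0.774      4.655   0.001461
  solve Keq expr → x = -3.8748e-04; check Q = 0.09414

x = -3.8748e-04 M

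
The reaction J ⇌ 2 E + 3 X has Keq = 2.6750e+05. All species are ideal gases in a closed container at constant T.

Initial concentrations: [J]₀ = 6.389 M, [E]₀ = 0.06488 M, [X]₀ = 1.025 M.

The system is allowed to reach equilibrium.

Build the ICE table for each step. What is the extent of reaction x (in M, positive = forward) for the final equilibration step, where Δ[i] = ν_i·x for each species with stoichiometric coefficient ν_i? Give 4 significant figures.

x = 4.931 M

Q₀ = 7.0951e-04 vs Keq = 2.6750e+05 ⇒ Q<K, forward
Step 1:
                   J          E          X
  init         6.389    0.06488      1.025
  Δ           -4.931      9.862      14.79
  eq           1.458      9.927      15.82
  solve Keq expr → x = 4.931; check Q = 2.6750e+05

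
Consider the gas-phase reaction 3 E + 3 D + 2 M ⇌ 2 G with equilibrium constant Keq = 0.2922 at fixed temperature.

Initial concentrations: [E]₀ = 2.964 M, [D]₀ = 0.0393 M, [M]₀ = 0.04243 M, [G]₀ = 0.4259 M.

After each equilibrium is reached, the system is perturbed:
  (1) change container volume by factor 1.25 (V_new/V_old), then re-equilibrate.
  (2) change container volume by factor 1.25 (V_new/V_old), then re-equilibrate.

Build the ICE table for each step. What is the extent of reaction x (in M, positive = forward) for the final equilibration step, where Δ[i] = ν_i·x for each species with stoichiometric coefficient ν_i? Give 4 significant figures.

Q₀ = 6.3747e+04 vs Keq = 0.2922 ⇒ Q>K, reverse
Step 1:
                   E          D          M          G
  Initial      2.964     0.0393    0.04243     0.4259
  Change      0.3377     0.3377     0.2251    -0.2251
  Equil        3.302      0.377     0.2675     0.2008
  solve Keq expr → x = -0.1126; check Q = 0.2922
Then change container volume by factor 1.25 (V_new/V_old).
Step 2:
                   E          D          M          G
  Initial      2.641     0.3016      0.214     0.1606
  Change     0.05265    0.05265     0.0351    -0.0351
  Equil        2.694     0.3542     0.2491     0.1255
  solve Keq expr → x = -0.01755; check Q = 0.2922
Then change container volume by factor 1.25 (V_new/V_old).
Step 3:
                   E          D          M          G
  Initial      2.155     0.2834     0.1993     0.1004
  Change     0.04055    0.04055    0.02704   -0.02704
  Equil        2.196     0.3239     0.2263    0.07339
  solve Keq expr → x = -0.01352; check Q = 0.2922

x = -0.01352 M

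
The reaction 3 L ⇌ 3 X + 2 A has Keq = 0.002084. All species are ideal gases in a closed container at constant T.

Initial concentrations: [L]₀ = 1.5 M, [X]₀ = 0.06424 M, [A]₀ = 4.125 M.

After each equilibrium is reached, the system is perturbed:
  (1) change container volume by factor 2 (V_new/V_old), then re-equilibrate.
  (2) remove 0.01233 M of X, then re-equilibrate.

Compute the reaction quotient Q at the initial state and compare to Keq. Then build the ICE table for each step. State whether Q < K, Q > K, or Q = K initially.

Q₀ = 0.001337 vs Keq = 0.002084 ⇒ Q<K, forward
Step 1:
                   L          X          A
  Initial        1.5    0.06424      4.125
  Change   -0.009693   0.009693   0.006462
  Equil         1.49    0.07393      4.131
  solve Keq expr → x = 0.003231; check Q = 0.002084
Then change container volume by factor 2 (V_new/V_old).
Step 2:
                   L          X          A
  Initial     0.7452    0.03697      2.066
  Change     -0.0199     0.0199    0.01327
  Equil       0.7252    0.05687      2.079
  solve Keq expr → x = 0.006635; check Q = 0.002084
Then remove 0.01233 M of X.
Step 3:
                   L          X          A
  Initial     0.7252    0.04454      2.079
  Change    -0.01131    0.01131   0.007539
  Equil       0.7139    0.05585      2.087
  solve Keq expr → x = 0.003769; check Q = 0.002084

Q₀ = 0.001337; Q < K (proceeds forward)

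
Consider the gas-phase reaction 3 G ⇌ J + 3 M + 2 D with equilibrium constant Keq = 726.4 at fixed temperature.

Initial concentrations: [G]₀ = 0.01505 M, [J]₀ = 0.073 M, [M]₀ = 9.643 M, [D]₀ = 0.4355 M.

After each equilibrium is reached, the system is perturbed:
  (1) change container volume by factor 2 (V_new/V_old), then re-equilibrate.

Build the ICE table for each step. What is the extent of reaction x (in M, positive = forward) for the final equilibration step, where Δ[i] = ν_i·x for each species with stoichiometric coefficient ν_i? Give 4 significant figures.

Q₀ = 3.6419e+06 vs Keq = 726.4 ⇒ Q>K, reverse
Step 1:
                  G         J         M         D
  init      0.01505     0.073     9.643    0.4355
  Δ          0.1394  -0.04645   -0.1394  -0.09291
  eq         0.1544   0.02655     9.504    0.3426
  solve Keq expr → x = -0.04645; check Q = 726.4
Then change container volume by factor 2 (V_new/V_old).
Step 2:
                  G         J         M         D
  init      0.07721   0.01327     4.752    0.1713
  Δ        -0.02765  0.009217   0.02765   0.01843
  eq        0.04955   0.02249     4.779    0.1897
  solve Keq expr → x = 0.009217; check Q = 726.4

x = 0.009217 M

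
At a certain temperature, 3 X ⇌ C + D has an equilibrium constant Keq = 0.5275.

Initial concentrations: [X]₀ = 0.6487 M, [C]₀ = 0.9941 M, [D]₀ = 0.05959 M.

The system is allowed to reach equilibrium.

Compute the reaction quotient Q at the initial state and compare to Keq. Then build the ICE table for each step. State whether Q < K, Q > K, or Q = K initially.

Q₀ = 0.217; Q < K (proceeds forward)

Q₀ = 0.217 vs Keq = 0.5275 ⇒ Q<K, forward
Step 1:
                    X           C           D
  init         0.6487      0.9941     0.05959
  Δ          -0.09028     0.03009     0.03009
  eq           0.5584       1.024     0.08968
  solve Keq expr → x = 0.03009; check Q = 0.5275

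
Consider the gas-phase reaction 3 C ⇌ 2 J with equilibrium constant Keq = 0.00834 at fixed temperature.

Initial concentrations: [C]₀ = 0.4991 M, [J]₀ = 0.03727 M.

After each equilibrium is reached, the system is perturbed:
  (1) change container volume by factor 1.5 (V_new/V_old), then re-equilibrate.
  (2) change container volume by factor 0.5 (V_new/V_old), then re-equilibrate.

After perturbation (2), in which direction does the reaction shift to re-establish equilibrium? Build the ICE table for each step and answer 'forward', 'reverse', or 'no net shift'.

Direction: forward

Q₀ = 0.01117 vs Keq = 0.00834 ⇒ Q>K, reverse
Step 1:
                    C           J
  I            0.4991     0.03727
  C          0.006637   -0.004425
  E            0.5057     0.03285
  solve Keq expr → x = -0.002212; check Q = 0.00834
Then change container volume by factor 1.5 (V_new/V_old).
Step 2:
                    C           J
  I            0.3372      0.0219
  C          0.005382   -0.003588
  E            0.3425     0.01831
  solve Keq expr → x = -0.001794; check Q = 0.00834
Then change container volume by factor 0.5 (V_new/V_old).
Step 3:
                    C           J
  I            0.6851     0.03662
  C          -0.01946     0.01298
  E            0.6656     0.04959
  solve Keq expr → x = 0.006488; check Q = 0.00834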